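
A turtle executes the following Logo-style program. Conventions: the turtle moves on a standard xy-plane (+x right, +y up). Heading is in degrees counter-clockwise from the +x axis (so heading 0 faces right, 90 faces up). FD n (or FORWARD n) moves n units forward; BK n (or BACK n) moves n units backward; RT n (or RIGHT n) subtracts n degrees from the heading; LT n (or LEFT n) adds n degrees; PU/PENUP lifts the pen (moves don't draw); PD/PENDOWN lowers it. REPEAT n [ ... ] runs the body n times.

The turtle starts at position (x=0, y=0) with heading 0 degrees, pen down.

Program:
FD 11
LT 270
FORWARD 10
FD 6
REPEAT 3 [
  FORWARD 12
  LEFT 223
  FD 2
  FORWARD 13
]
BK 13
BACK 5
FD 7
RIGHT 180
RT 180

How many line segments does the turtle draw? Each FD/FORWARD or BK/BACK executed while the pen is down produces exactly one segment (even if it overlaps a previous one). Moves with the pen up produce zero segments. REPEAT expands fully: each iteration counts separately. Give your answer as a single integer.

Executing turtle program step by step:
Start: pos=(0,0), heading=0, pen down
FD 11: (0,0) -> (11,0) [heading=0, draw]
LT 270: heading 0 -> 270
FD 10: (11,0) -> (11,-10) [heading=270, draw]
FD 6: (11,-10) -> (11,-16) [heading=270, draw]
REPEAT 3 [
  -- iteration 1/3 --
  FD 12: (11,-16) -> (11,-28) [heading=270, draw]
  LT 223: heading 270 -> 133
  FD 2: (11,-28) -> (9.636,-26.537) [heading=133, draw]
  FD 13: (9.636,-26.537) -> (0.77,-17.03) [heading=133, draw]
  -- iteration 2/3 --
  FD 12: (0.77,-17.03) -> (-7.414,-8.253) [heading=133, draw]
  LT 223: heading 133 -> 356
  FD 2: (-7.414,-8.253) -> (-5.419,-8.393) [heading=356, draw]
  FD 13: (-5.419,-8.393) -> (7.55,-9.3) [heading=356, draw]
  -- iteration 3/3 --
  FD 12: (7.55,-9.3) -> (19.52,-10.137) [heading=356, draw]
  LT 223: heading 356 -> 219
  FD 2: (19.52,-10.137) -> (17.966,-11.396) [heading=219, draw]
  FD 13: (17.966,-11.396) -> (7.863,-19.577) [heading=219, draw]
]
BK 13: (7.863,-19.577) -> (17.966,-11.396) [heading=219, draw]
BK 5: (17.966,-11.396) -> (21.852,-8.249) [heading=219, draw]
FD 7: (21.852,-8.249) -> (16.412,-12.654) [heading=219, draw]
RT 180: heading 219 -> 39
RT 180: heading 39 -> 219
Final: pos=(16.412,-12.654), heading=219, 15 segment(s) drawn
Segments drawn: 15

Answer: 15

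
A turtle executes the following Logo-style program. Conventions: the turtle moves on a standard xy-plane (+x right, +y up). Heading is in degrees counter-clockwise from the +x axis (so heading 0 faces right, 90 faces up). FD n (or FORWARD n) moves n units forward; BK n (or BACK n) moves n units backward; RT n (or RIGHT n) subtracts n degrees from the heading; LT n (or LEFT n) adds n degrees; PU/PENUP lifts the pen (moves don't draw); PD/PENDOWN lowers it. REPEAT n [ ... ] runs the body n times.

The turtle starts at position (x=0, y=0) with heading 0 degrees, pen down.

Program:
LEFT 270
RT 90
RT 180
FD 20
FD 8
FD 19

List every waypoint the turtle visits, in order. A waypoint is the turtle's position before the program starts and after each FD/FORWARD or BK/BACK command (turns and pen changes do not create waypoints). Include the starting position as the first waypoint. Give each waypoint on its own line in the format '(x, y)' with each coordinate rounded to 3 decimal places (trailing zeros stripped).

Executing turtle program step by step:
Start: pos=(0,0), heading=0, pen down
LT 270: heading 0 -> 270
RT 90: heading 270 -> 180
RT 180: heading 180 -> 0
FD 20: (0,0) -> (20,0) [heading=0, draw]
FD 8: (20,0) -> (28,0) [heading=0, draw]
FD 19: (28,0) -> (47,0) [heading=0, draw]
Final: pos=(47,0), heading=0, 3 segment(s) drawn
Waypoints (4 total):
(0, 0)
(20, 0)
(28, 0)
(47, 0)

Answer: (0, 0)
(20, 0)
(28, 0)
(47, 0)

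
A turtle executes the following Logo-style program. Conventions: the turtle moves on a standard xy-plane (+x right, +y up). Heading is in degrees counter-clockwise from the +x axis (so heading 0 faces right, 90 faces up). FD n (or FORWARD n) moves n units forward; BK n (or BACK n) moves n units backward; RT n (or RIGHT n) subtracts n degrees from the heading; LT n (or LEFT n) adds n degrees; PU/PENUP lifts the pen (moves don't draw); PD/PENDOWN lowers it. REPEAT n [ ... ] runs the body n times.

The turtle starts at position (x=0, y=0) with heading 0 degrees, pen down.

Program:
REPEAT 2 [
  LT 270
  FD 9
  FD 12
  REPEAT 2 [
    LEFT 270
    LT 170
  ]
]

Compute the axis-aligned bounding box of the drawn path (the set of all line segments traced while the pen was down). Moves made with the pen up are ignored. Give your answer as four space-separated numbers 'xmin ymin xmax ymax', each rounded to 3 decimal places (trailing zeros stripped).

Executing turtle program step by step:
Start: pos=(0,0), heading=0, pen down
REPEAT 2 [
  -- iteration 1/2 --
  LT 270: heading 0 -> 270
  FD 9: (0,0) -> (0,-9) [heading=270, draw]
  FD 12: (0,-9) -> (0,-21) [heading=270, draw]
  REPEAT 2 [
    -- iteration 1/2 --
    LT 270: heading 270 -> 180
    LT 170: heading 180 -> 350
    -- iteration 2/2 --
    LT 270: heading 350 -> 260
    LT 170: heading 260 -> 70
  ]
  -- iteration 2/2 --
  LT 270: heading 70 -> 340
  FD 9: (0,-21) -> (8.457,-24.078) [heading=340, draw]
  FD 12: (8.457,-24.078) -> (19.734,-28.182) [heading=340, draw]
  REPEAT 2 [
    -- iteration 1/2 --
    LT 270: heading 340 -> 250
    LT 170: heading 250 -> 60
    -- iteration 2/2 --
    LT 270: heading 60 -> 330
    LT 170: heading 330 -> 140
  ]
]
Final: pos=(19.734,-28.182), heading=140, 4 segment(s) drawn

Segment endpoints: x in {0, 0, 0, 8.457, 19.734}, y in {-28.182, -24.078, -21, -9, 0}
xmin=0, ymin=-28.182, xmax=19.734, ymax=0

Answer: 0 -28.182 19.734 0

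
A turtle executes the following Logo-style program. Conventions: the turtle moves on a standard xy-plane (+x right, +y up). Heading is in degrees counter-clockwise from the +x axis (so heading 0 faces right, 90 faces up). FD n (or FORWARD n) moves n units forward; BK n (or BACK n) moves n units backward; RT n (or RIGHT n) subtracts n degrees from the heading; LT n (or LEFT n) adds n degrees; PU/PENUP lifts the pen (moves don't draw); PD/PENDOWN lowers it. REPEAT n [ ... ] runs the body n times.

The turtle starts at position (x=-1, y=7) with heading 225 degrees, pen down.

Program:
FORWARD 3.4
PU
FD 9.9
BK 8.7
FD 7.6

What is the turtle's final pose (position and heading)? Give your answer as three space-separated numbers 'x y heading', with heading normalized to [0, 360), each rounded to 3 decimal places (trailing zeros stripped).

Answer: -9.627 -1.627 225

Derivation:
Executing turtle program step by step:
Start: pos=(-1,7), heading=225, pen down
FD 3.4: (-1,7) -> (-3.404,4.596) [heading=225, draw]
PU: pen up
FD 9.9: (-3.404,4.596) -> (-10.405,-2.405) [heading=225, move]
BK 8.7: (-10.405,-2.405) -> (-4.253,3.747) [heading=225, move]
FD 7.6: (-4.253,3.747) -> (-9.627,-1.627) [heading=225, move]
Final: pos=(-9.627,-1.627), heading=225, 1 segment(s) drawn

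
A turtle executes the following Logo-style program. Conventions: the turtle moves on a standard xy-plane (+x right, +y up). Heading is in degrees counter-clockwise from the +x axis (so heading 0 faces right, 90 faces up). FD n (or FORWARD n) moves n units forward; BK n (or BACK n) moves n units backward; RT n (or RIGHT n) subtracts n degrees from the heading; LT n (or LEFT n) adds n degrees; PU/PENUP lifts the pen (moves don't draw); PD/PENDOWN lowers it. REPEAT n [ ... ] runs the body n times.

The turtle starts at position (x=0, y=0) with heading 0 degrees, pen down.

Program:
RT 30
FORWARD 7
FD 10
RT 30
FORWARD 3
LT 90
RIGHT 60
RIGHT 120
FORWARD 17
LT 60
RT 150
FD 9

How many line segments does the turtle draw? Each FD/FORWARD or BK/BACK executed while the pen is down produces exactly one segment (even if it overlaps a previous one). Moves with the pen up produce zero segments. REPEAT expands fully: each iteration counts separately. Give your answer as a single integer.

Answer: 5

Derivation:
Executing turtle program step by step:
Start: pos=(0,0), heading=0, pen down
RT 30: heading 0 -> 330
FD 7: (0,0) -> (6.062,-3.5) [heading=330, draw]
FD 10: (6.062,-3.5) -> (14.722,-8.5) [heading=330, draw]
RT 30: heading 330 -> 300
FD 3: (14.722,-8.5) -> (16.222,-11.098) [heading=300, draw]
LT 90: heading 300 -> 30
RT 60: heading 30 -> 330
RT 120: heading 330 -> 210
FD 17: (16.222,-11.098) -> (1.5,-19.598) [heading=210, draw]
LT 60: heading 210 -> 270
RT 150: heading 270 -> 120
FD 9: (1.5,-19.598) -> (-3,-11.804) [heading=120, draw]
Final: pos=(-3,-11.804), heading=120, 5 segment(s) drawn
Segments drawn: 5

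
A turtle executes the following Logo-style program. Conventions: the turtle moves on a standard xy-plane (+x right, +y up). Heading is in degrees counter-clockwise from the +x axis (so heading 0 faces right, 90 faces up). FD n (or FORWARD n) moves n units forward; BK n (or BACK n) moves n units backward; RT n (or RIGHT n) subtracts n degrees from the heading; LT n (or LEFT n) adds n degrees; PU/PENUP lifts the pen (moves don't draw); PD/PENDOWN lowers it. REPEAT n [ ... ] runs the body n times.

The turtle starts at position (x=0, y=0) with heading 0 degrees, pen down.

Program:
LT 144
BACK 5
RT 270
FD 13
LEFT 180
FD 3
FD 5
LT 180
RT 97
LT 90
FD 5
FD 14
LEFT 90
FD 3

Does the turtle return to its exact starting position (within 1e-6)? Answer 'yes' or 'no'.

Answer: no

Derivation:
Executing turtle program step by step:
Start: pos=(0,0), heading=0, pen down
LT 144: heading 0 -> 144
BK 5: (0,0) -> (4.045,-2.939) [heading=144, draw]
RT 270: heading 144 -> 234
FD 13: (4.045,-2.939) -> (-3.596,-13.456) [heading=234, draw]
LT 180: heading 234 -> 54
FD 3: (-3.596,-13.456) -> (-1.833,-11.029) [heading=54, draw]
FD 5: (-1.833,-11.029) -> (1.106,-6.984) [heading=54, draw]
LT 180: heading 54 -> 234
RT 97: heading 234 -> 137
LT 90: heading 137 -> 227
FD 5: (1.106,-6.984) -> (-2.304,-10.641) [heading=227, draw]
FD 14: (-2.304,-10.641) -> (-11.852,-20.88) [heading=227, draw]
LT 90: heading 227 -> 317
FD 3: (-11.852,-20.88) -> (-9.658,-22.926) [heading=317, draw]
Final: pos=(-9.658,-22.926), heading=317, 7 segment(s) drawn

Start position: (0, 0)
Final position: (-9.658, -22.926)
Distance = 24.877; >= 1e-6 -> NOT closed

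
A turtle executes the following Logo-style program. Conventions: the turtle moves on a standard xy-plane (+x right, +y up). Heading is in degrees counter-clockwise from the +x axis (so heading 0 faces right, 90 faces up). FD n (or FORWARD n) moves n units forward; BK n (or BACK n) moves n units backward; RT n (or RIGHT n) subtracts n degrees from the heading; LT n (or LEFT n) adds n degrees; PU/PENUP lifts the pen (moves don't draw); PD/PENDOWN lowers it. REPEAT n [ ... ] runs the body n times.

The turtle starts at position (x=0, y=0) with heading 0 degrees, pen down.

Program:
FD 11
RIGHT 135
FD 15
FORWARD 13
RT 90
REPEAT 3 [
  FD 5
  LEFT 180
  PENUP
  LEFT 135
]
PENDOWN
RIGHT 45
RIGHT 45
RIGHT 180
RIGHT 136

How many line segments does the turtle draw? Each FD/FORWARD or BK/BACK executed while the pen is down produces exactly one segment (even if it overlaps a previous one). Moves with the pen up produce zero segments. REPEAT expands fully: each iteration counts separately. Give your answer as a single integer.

Executing turtle program step by step:
Start: pos=(0,0), heading=0, pen down
FD 11: (0,0) -> (11,0) [heading=0, draw]
RT 135: heading 0 -> 225
FD 15: (11,0) -> (0.393,-10.607) [heading=225, draw]
FD 13: (0.393,-10.607) -> (-8.799,-19.799) [heading=225, draw]
RT 90: heading 225 -> 135
REPEAT 3 [
  -- iteration 1/3 --
  FD 5: (-8.799,-19.799) -> (-12.335,-16.263) [heading=135, draw]
  LT 180: heading 135 -> 315
  PU: pen up
  LT 135: heading 315 -> 90
  -- iteration 2/3 --
  FD 5: (-12.335,-16.263) -> (-12.335,-11.263) [heading=90, move]
  LT 180: heading 90 -> 270
  PU: pen up
  LT 135: heading 270 -> 45
  -- iteration 3/3 --
  FD 5: (-12.335,-11.263) -> (-8.799,-7.728) [heading=45, move]
  LT 180: heading 45 -> 225
  PU: pen up
  LT 135: heading 225 -> 0
]
PD: pen down
RT 45: heading 0 -> 315
RT 45: heading 315 -> 270
RT 180: heading 270 -> 90
RT 136: heading 90 -> 314
Final: pos=(-8.799,-7.728), heading=314, 4 segment(s) drawn
Segments drawn: 4

Answer: 4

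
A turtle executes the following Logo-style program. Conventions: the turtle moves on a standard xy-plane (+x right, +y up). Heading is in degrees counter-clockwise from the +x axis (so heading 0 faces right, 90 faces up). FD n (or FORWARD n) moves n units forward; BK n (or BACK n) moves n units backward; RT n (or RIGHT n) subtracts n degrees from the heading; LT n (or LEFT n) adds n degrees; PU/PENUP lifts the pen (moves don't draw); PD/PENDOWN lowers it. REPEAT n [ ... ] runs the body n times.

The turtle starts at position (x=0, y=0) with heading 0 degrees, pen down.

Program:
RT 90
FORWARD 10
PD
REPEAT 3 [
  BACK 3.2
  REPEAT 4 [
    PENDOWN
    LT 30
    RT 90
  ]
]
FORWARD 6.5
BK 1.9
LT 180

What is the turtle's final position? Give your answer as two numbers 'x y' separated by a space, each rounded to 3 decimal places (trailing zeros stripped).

Answer: 0 -14.6

Derivation:
Executing turtle program step by step:
Start: pos=(0,0), heading=0, pen down
RT 90: heading 0 -> 270
FD 10: (0,0) -> (0,-10) [heading=270, draw]
PD: pen down
REPEAT 3 [
  -- iteration 1/3 --
  BK 3.2: (0,-10) -> (0,-6.8) [heading=270, draw]
  REPEAT 4 [
    -- iteration 1/4 --
    PD: pen down
    LT 30: heading 270 -> 300
    RT 90: heading 300 -> 210
    -- iteration 2/4 --
    PD: pen down
    LT 30: heading 210 -> 240
    RT 90: heading 240 -> 150
    -- iteration 3/4 --
    PD: pen down
    LT 30: heading 150 -> 180
    RT 90: heading 180 -> 90
    -- iteration 4/4 --
    PD: pen down
    LT 30: heading 90 -> 120
    RT 90: heading 120 -> 30
  ]
  -- iteration 2/3 --
  BK 3.2: (0,-6.8) -> (-2.771,-8.4) [heading=30, draw]
  REPEAT 4 [
    -- iteration 1/4 --
    PD: pen down
    LT 30: heading 30 -> 60
    RT 90: heading 60 -> 330
    -- iteration 2/4 --
    PD: pen down
    LT 30: heading 330 -> 0
    RT 90: heading 0 -> 270
    -- iteration 3/4 --
    PD: pen down
    LT 30: heading 270 -> 300
    RT 90: heading 300 -> 210
    -- iteration 4/4 --
    PD: pen down
    LT 30: heading 210 -> 240
    RT 90: heading 240 -> 150
  ]
  -- iteration 3/3 --
  BK 3.2: (-2.771,-8.4) -> (0,-10) [heading=150, draw]
  REPEAT 4 [
    -- iteration 1/4 --
    PD: pen down
    LT 30: heading 150 -> 180
    RT 90: heading 180 -> 90
    -- iteration 2/4 --
    PD: pen down
    LT 30: heading 90 -> 120
    RT 90: heading 120 -> 30
    -- iteration 3/4 --
    PD: pen down
    LT 30: heading 30 -> 60
    RT 90: heading 60 -> 330
    -- iteration 4/4 --
    PD: pen down
    LT 30: heading 330 -> 0
    RT 90: heading 0 -> 270
  ]
]
FD 6.5: (0,-10) -> (0,-16.5) [heading=270, draw]
BK 1.9: (0,-16.5) -> (0,-14.6) [heading=270, draw]
LT 180: heading 270 -> 90
Final: pos=(0,-14.6), heading=90, 6 segment(s) drawn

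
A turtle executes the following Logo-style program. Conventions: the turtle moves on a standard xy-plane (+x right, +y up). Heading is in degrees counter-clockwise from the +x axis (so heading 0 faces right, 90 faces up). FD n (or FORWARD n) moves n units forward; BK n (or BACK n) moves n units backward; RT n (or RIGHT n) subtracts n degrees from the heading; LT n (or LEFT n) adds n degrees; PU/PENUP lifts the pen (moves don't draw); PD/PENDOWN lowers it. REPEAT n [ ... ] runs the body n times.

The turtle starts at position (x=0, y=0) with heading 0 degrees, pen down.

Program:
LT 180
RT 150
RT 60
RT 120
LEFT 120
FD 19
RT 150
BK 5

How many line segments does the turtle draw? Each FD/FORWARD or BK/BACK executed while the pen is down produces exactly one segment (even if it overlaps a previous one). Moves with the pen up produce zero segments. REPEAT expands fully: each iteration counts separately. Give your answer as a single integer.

Executing turtle program step by step:
Start: pos=(0,0), heading=0, pen down
LT 180: heading 0 -> 180
RT 150: heading 180 -> 30
RT 60: heading 30 -> 330
RT 120: heading 330 -> 210
LT 120: heading 210 -> 330
FD 19: (0,0) -> (16.454,-9.5) [heading=330, draw]
RT 150: heading 330 -> 180
BK 5: (16.454,-9.5) -> (21.454,-9.5) [heading=180, draw]
Final: pos=(21.454,-9.5), heading=180, 2 segment(s) drawn
Segments drawn: 2

Answer: 2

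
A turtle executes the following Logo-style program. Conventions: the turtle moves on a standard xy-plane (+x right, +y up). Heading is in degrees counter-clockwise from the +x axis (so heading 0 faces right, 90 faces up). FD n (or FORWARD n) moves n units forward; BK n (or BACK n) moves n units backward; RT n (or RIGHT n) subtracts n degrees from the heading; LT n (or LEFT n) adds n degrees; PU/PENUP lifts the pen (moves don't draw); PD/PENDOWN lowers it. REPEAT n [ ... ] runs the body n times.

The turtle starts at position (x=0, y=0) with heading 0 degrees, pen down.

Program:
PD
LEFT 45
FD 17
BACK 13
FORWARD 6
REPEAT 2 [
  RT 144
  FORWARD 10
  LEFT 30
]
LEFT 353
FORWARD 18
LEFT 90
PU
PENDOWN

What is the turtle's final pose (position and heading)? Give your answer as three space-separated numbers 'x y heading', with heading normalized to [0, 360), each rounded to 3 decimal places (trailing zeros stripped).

Executing turtle program step by step:
Start: pos=(0,0), heading=0, pen down
PD: pen down
LT 45: heading 0 -> 45
FD 17: (0,0) -> (12.021,12.021) [heading=45, draw]
BK 13: (12.021,12.021) -> (2.828,2.828) [heading=45, draw]
FD 6: (2.828,2.828) -> (7.071,7.071) [heading=45, draw]
REPEAT 2 [
  -- iteration 1/2 --
  RT 144: heading 45 -> 261
  FD 10: (7.071,7.071) -> (5.507,-2.806) [heading=261, draw]
  LT 30: heading 261 -> 291
  -- iteration 2/2 --
  RT 144: heading 291 -> 147
  FD 10: (5.507,-2.806) -> (-2.88,2.641) [heading=147, draw]
  LT 30: heading 147 -> 177
]
LT 353: heading 177 -> 170
FD 18: (-2.88,2.641) -> (-20.607,5.766) [heading=170, draw]
LT 90: heading 170 -> 260
PU: pen up
PD: pen down
Final: pos=(-20.607,5.766), heading=260, 6 segment(s) drawn

Answer: -20.607 5.766 260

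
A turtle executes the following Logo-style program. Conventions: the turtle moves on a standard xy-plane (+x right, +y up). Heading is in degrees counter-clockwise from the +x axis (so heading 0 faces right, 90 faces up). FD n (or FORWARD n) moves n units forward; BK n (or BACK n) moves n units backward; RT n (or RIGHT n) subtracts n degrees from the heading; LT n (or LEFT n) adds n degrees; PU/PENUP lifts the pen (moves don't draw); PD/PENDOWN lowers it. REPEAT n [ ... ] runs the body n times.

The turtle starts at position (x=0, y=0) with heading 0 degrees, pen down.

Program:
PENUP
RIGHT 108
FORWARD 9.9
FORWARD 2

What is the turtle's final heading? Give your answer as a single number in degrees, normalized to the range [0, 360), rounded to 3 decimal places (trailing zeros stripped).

Executing turtle program step by step:
Start: pos=(0,0), heading=0, pen down
PU: pen up
RT 108: heading 0 -> 252
FD 9.9: (0,0) -> (-3.059,-9.415) [heading=252, move]
FD 2: (-3.059,-9.415) -> (-3.677,-11.318) [heading=252, move]
Final: pos=(-3.677,-11.318), heading=252, 0 segment(s) drawn

Answer: 252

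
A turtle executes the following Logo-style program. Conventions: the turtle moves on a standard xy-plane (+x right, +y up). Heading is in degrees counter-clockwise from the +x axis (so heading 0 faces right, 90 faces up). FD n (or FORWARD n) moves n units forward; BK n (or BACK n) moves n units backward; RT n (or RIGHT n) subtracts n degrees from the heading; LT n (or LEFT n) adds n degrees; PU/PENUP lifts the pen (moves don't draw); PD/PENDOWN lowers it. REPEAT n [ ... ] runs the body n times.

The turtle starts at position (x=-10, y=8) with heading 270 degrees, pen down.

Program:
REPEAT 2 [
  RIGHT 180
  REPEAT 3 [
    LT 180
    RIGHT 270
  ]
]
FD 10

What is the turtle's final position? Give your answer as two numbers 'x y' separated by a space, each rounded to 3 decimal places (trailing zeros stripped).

Executing turtle program step by step:
Start: pos=(-10,8), heading=270, pen down
REPEAT 2 [
  -- iteration 1/2 --
  RT 180: heading 270 -> 90
  REPEAT 3 [
    -- iteration 1/3 --
    LT 180: heading 90 -> 270
    RT 270: heading 270 -> 0
    -- iteration 2/3 --
    LT 180: heading 0 -> 180
    RT 270: heading 180 -> 270
    -- iteration 3/3 --
    LT 180: heading 270 -> 90
    RT 270: heading 90 -> 180
  ]
  -- iteration 2/2 --
  RT 180: heading 180 -> 0
  REPEAT 3 [
    -- iteration 1/3 --
    LT 180: heading 0 -> 180
    RT 270: heading 180 -> 270
    -- iteration 2/3 --
    LT 180: heading 270 -> 90
    RT 270: heading 90 -> 180
    -- iteration 3/3 --
    LT 180: heading 180 -> 0
    RT 270: heading 0 -> 90
  ]
]
FD 10: (-10,8) -> (-10,18) [heading=90, draw]
Final: pos=(-10,18), heading=90, 1 segment(s) drawn

Answer: -10 18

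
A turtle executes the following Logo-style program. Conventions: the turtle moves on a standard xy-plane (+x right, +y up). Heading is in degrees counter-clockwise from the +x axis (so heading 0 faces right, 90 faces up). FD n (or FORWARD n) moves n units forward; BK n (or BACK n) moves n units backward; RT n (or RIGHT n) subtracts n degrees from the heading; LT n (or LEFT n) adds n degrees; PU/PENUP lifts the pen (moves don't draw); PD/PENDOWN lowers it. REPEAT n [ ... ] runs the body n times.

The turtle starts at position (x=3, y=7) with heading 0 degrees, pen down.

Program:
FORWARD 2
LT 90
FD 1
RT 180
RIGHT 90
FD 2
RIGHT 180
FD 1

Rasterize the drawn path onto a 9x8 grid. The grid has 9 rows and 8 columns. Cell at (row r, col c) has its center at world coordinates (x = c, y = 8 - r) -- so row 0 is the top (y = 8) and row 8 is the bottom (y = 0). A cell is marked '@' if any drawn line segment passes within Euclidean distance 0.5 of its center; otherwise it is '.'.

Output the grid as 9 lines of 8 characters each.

Segment 0: (3,7) -> (5,7)
Segment 1: (5,7) -> (5,8)
Segment 2: (5,8) -> (3,8)
Segment 3: (3,8) -> (4,8)

Answer: ...@@@..
...@@@..
........
........
........
........
........
........
........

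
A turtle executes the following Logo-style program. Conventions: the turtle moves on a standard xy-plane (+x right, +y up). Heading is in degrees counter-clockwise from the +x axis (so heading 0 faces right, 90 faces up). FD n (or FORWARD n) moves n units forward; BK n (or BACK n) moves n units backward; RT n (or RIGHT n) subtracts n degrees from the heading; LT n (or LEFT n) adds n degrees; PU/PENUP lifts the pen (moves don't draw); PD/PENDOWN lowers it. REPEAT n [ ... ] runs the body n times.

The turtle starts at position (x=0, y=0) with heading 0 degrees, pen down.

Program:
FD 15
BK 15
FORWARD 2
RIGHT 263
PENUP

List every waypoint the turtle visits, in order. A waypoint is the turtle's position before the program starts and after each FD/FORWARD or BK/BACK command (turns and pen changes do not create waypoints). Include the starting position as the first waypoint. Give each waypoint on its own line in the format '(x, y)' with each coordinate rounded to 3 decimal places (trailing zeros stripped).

Executing turtle program step by step:
Start: pos=(0,0), heading=0, pen down
FD 15: (0,0) -> (15,0) [heading=0, draw]
BK 15: (15,0) -> (0,0) [heading=0, draw]
FD 2: (0,0) -> (2,0) [heading=0, draw]
RT 263: heading 0 -> 97
PU: pen up
Final: pos=(2,0), heading=97, 3 segment(s) drawn
Waypoints (4 total):
(0, 0)
(15, 0)
(0, 0)
(2, 0)

Answer: (0, 0)
(15, 0)
(0, 0)
(2, 0)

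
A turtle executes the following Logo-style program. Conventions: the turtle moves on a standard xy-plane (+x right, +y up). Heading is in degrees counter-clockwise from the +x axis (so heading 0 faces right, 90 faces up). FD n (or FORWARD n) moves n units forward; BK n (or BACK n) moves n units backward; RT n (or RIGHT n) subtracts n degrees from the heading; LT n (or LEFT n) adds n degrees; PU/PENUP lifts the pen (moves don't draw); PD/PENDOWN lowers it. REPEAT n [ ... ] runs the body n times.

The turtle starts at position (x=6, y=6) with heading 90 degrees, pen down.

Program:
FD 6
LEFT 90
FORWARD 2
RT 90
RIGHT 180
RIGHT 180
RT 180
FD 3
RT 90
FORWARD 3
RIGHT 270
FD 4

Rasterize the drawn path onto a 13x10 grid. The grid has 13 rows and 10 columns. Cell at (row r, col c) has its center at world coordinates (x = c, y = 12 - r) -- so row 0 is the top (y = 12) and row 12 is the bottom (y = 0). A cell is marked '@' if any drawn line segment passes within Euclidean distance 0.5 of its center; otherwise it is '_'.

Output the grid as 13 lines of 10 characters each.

Answer: ____@@@___
____@_@___
____@_@___
_@@@@_@___
_@____@___
_@____@___
_@____@___
_@________
__________
__________
__________
__________
__________

Derivation:
Segment 0: (6,6) -> (6,12)
Segment 1: (6,12) -> (4,12)
Segment 2: (4,12) -> (4,9)
Segment 3: (4,9) -> (1,9)
Segment 4: (1,9) -> (1,5)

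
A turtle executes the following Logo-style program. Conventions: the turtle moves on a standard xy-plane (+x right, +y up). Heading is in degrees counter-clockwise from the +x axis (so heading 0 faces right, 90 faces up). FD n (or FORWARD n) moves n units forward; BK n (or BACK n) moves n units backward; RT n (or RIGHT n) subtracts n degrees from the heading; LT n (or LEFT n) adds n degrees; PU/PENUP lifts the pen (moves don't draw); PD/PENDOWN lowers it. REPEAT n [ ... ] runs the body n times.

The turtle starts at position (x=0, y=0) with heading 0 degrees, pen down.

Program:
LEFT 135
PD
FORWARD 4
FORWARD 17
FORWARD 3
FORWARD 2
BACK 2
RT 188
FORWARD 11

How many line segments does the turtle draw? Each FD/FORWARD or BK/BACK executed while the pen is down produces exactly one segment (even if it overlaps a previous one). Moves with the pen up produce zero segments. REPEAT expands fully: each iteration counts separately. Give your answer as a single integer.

Executing turtle program step by step:
Start: pos=(0,0), heading=0, pen down
LT 135: heading 0 -> 135
PD: pen down
FD 4: (0,0) -> (-2.828,2.828) [heading=135, draw]
FD 17: (-2.828,2.828) -> (-14.849,14.849) [heading=135, draw]
FD 3: (-14.849,14.849) -> (-16.971,16.971) [heading=135, draw]
FD 2: (-16.971,16.971) -> (-18.385,18.385) [heading=135, draw]
BK 2: (-18.385,18.385) -> (-16.971,16.971) [heading=135, draw]
RT 188: heading 135 -> 307
FD 11: (-16.971,16.971) -> (-10.351,8.186) [heading=307, draw]
Final: pos=(-10.351,8.186), heading=307, 6 segment(s) drawn
Segments drawn: 6

Answer: 6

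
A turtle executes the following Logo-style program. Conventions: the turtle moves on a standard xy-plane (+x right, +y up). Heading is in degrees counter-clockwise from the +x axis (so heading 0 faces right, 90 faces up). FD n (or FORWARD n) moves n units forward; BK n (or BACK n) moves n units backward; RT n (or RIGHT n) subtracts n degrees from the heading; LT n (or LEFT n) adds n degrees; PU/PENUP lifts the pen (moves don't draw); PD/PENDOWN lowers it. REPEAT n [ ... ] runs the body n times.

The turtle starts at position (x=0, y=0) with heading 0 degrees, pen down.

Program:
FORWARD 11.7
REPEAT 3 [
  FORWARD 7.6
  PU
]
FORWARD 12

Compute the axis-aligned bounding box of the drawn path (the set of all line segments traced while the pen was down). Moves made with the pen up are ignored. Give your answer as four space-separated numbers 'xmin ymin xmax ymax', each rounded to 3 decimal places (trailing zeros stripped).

Answer: 0 0 19.3 0

Derivation:
Executing turtle program step by step:
Start: pos=(0,0), heading=0, pen down
FD 11.7: (0,0) -> (11.7,0) [heading=0, draw]
REPEAT 3 [
  -- iteration 1/3 --
  FD 7.6: (11.7,0) -> (19.3,0) [heading=0, draw]
  PU: pen up
  -- iteration 2/3 --
  FD 7.6: (19.3,0) -> (26.9,0) [heading=0, move]
  PU: pen up
  -- iteration 3/3 --
  FD 7.6: (26.9,0) -> (34.5,0) [heading=0, move]
  PU: pen up
]
FD 12: (34.5,0) -> (46.5,0) [heading=0, move]
Final: pos=(46.5,0), heading=0, 2 segment(s) drawn

Segment endpoints: x in {0, 11.7, 19.3}, y in {0}
xmin=0, ymin=0, xmax=19.3, ymax=0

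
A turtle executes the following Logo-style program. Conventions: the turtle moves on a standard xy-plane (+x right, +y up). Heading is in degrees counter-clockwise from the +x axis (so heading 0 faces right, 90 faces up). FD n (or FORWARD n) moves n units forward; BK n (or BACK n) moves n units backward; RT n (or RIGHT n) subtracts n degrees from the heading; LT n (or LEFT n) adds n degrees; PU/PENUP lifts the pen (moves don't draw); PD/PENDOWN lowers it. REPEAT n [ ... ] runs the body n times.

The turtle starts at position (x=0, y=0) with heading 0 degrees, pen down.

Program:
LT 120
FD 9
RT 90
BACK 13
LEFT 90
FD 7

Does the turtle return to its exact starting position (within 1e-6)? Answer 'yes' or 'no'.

Executing turtle program step by step:
Start: pos=(0,0), heading=0, pen down
LT 120: heading 0 -> 120
FD 9: (0,0) -> (-4.5,7.794) [heading=120, draw]
RT 90: heading 120 -> 30
BK 13: (-4.5,7.794) -> (-15.758,1.294) [heading=30, draw]
LT 90: heading 30 -> 120
FD 7: (-15.758,1.294) -> (-19.258,7.356) [heading=120, draw]
Final: pos=(-19.258,7.356), heading=120, 3 segment(s) drawn

Start position: (0, 0)
Final position: (-19.258, 7.356)
Distance = 20.616; >= 1e-6 -> NOT closed

Answer: no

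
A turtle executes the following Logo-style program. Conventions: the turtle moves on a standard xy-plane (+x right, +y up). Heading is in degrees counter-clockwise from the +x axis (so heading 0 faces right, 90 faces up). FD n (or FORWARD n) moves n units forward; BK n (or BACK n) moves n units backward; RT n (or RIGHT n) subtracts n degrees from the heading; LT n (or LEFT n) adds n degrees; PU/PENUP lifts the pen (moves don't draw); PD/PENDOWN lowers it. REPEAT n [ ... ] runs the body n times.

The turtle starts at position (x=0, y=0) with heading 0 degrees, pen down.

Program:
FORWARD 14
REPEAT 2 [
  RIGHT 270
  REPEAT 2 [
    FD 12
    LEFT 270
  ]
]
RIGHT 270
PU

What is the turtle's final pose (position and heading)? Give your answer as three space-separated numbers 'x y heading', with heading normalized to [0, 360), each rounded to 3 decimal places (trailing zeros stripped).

Executing turtle program step by step:
Start: pos=(0,0), heading=0, pen down
FD 14: (0,0) -> (14,0) [heading=0, draw]
REPEAT 2 [
  -- iteration 1/2 --
  RT 270: heading 0 -> 90
  REPEAT 2 [
    -- iteration 1/2 --
    FD 12: (14,0) -> (14,12) [heading=90, draw]
    LT 270: heading 90 -> 0
    -- iteration 2/2 --
    FD 12: (14,12) -> (26,12) [heading=0, draw]
    LT 270: heading 0 -> 270
  ]
  -- iteration 2/2 --
  RT 270: heading 270 -> 0
  REPEAT 2 [
    -- iteration 1/2 --
    FD 12: (26,12) -> (38,12) [heading=0, draw]
    LT 270: heading 0 -> 270
    -- iteration 2/2 --
    FD 12: (38,12) -> (38,0) [heading=270, draw]
    LT 270: heading 270 -> 180
  ]
]
RT 270: heading 180 -> 270
PU: pen up
Final: pos=(38,0), heading=270, 5 segment(s) drawn

Answer: 38 0 270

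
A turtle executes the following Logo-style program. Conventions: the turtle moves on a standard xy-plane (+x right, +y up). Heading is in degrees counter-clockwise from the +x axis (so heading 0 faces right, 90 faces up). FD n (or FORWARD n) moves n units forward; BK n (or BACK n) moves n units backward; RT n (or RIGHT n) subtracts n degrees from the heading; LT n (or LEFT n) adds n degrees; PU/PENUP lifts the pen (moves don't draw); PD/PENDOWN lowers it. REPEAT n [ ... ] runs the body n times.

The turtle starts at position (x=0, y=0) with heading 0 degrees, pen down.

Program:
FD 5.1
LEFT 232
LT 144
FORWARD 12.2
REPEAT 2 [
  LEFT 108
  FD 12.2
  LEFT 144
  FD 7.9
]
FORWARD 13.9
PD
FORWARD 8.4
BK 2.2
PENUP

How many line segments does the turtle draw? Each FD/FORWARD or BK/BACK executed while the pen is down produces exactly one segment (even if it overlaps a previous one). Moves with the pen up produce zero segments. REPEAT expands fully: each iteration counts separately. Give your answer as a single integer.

Executing turtle program step by step:
Start: pos=(0,0), heading=0, pen down
FD 5.1: (0,0) -> (5.1,0) [heading=0, draw]
LT 232: heading 0 -> 232
LT 144: heading 232 -> 16
FD 12.2: (5.1,0) -> (16.827,3.363) [heading=16, draw]
REPEAT 2 [
  -- iteration 1/2 --
  LT 108: heading 16 -> 124
  FD 12.2: (16.827,3.363) -> (10.005,13.477) [heading=124, draw]
  LT 144: heading 124 -> 268
  FD 7.9: (10.005,13.477) -> (9.73,5.582) [heading=268, draw]
  -- iteration 2/2 --
  LT 108: heading 268 -> 16
  FD 12.2: (9.73,5.582) -> (21.457,8.945) [heading=16, draw]
  LT 144: heading 16 -> 160
  FD 7.9: (21.457,8.945) -> (14.033,11.647) [heading=160, draw]
]
FD 13.9: (14.033,11.647) -> (0.972,16.401) [heading=160, draw]
PD: pen down
FD 8.4: (0.972,16.401) -> (-6.922,19.274) [heading=160, draw]
BK 2.2: (-6.922,19.274) -> (-4.854,18.521) [heading=160, draw]
PU: pen up
Final: pos=(-4.854,18.521), heading=160, 9 segment(s) drawn
Segments drawn: 9

Answer: 9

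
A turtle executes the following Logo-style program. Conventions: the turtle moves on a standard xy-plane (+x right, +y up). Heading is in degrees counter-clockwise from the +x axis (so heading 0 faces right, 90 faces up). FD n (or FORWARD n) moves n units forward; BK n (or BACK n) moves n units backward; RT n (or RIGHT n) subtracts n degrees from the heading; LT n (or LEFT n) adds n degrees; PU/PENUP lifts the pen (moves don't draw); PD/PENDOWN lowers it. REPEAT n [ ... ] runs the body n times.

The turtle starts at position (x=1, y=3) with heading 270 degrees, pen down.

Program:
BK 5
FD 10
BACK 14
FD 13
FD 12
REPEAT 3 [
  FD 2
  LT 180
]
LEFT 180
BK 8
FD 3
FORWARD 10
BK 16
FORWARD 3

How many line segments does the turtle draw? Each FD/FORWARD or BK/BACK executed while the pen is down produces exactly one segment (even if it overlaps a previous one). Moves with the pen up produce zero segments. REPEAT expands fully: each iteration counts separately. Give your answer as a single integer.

Answer: 13

Derivation:
Executing turtle program step by step:
Start: pos=(1,3), heading=270, pen down
BK 5: (1,3) -> (1,8) [heading=270, draw]
FD 10: (1,8) -> (1,-2) [heading=270, draw]
BK 14: (1,-2) -> (1,12) [heading=270, draw]
FD 13: (1,12) -> (1,-1) [heading=270, draw]
FD 12: (1,-1) -> (1,-13) [heading=270, draw]
REPEAT 3 [
  -- iteration 1/3 --
  FD 2: (1,-13) -> (1,-15) [heading=270, draw]
  LT 180: heading 270 -> 90
  -- iteration 2/3 --
  FD 2: (1,-15) -> (1,-13) [heading=90, draw]
  LT 180: heading 90 -> 270
  -- iteration 3/3 --
  FD 2: (1,-13) -> (1,-15) [heading=270, draw]
  LT 180: heading 270 -> 90
]
LT 180: heading 90 -> 270
BK 8: (1,-15) -> (1,-7) [heading=270, draw]
FD 3: (1,-7) -> (1,-10) [heading=270, draw]
FD 10: (1,-10) -> (1,-20) [heading=270, draw]
BK 16: (1,-20) -> (1,-4) [heading=270, draw]
FD 3: (1,-4) -> (1,-7) [heading=270, draw]
Final: pos=(1,-7), heading=270, 13 segment(s) drawn
Segments drawn: 13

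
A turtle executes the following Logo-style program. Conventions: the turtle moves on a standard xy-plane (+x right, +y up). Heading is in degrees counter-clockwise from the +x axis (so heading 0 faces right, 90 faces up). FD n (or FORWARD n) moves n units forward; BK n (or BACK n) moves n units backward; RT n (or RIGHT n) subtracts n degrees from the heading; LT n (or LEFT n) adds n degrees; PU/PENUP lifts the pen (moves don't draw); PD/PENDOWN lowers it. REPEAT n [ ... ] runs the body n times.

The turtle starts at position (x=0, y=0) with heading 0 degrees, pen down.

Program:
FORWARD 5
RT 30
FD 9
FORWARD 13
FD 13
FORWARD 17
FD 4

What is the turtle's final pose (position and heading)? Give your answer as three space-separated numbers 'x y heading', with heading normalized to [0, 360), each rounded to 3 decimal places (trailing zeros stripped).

Answer: 53.497 -28 330

Derivation:
Executing turtle program step by step:
Start: pos=(0,0), heading=0, pen down
FD 5: (0,0) -> (5,0) [heading=0, draw]
RT 30: heading 0 -> 330
FD 9: (5,0) -> (12.794,-4.5) [heading=330, draw]
FD 13: (12.794,-4.5) -> (24.053,-11) [heading=330, draw]
FD 13: (24.053,-11) -> (35.311,-17.5) [heading=330, draw]
FD 17: (35.311,-17.5) -> (50.033,-26) [heading=330, draw]
FD 4: (50.033,-26) -> (53.497,-28) [heading=330, draw]
Final: pos=(53.497,-28), heading=330, 6 segment(s) drawn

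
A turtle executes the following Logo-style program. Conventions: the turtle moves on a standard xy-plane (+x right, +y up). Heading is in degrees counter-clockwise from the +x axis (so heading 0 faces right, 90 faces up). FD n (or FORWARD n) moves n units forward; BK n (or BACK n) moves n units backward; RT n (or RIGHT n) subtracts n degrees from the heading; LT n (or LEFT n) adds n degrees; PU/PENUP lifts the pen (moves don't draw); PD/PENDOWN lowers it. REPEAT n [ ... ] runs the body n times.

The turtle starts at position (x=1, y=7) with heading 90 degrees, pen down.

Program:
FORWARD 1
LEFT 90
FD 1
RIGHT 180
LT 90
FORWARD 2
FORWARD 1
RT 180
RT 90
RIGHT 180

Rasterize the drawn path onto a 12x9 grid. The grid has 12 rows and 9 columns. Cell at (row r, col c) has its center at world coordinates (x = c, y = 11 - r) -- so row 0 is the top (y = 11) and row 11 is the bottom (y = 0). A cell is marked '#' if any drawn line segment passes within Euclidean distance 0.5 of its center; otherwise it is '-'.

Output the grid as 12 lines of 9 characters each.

Answer: #--------
#--------
#--------
##-------
-#-------
---------
---------
---------
---------
---------
---------
---------

Derivation:
Segment 0: (1,7) -> (1,8)
Segment 1: (1,8) -> (0,8)
Segment 2: (0,8) -> (0,10)
Segment 3: (0,10) -> (0,11)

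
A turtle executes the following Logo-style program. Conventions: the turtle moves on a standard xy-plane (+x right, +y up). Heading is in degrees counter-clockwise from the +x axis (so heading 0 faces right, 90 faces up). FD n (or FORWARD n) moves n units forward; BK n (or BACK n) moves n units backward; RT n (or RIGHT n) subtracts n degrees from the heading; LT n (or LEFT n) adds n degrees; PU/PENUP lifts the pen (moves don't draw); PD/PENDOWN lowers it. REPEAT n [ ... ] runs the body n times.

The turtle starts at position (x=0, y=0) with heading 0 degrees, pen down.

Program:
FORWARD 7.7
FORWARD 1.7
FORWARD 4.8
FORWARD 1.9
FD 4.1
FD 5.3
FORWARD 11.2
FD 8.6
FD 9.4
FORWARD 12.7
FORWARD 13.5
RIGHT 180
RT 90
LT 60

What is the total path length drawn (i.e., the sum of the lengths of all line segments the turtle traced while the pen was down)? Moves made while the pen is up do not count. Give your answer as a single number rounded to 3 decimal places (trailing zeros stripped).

Answer: 80.9

Derivation:
Executing turtle program step by step:
Start: pos=(0,0), heading=0, pen down
FD 7.7: (0,0) -> (7.7,0) [heading=0, draw]
FD 1.7: (7.7,0) -> (9.4,0) [heading=0, draw]
FD 4.8: (9.4,0) -> (14.2,0) [heading=0, draw]
FD 1.9: (14.2,0) -> (16.1,0) [heading=0, draw]
FD 4.1: (16.1,0) -> (20.2,0) [heading=0, draw]
FD 5.3: (20.2,0) -> (25.5,0) [heading=0, draw]
FD 11.2: (25.5,0) -> (36.7,0) [heading=0, draw]
FD 8.6: (36.7,0) -> (45.3,0) [heading=0, draw]
FD 9.4: (45.3,0) -> (54.7,0) [heading=0, draw]
FD 12.7: (54.7,0) -> (67.4,0) [heading=0, draw]
FD 13.5: (67.4,0) -> (80.9,0) [heading=0, draw]
RT 180: heading 0 -> 180
RT 90: heading 180 -> 90
LT 60: heading 90 -> 150
Final: pos=(80.9,0), heading=150, 11 segment(s) drawn

Segment lengths:
  seg 1: (0,0) -> (7.7,0), length = 7.7
  seg 2: (7.7,0) -> (9.4,0), length = 1.7
  seg 3: (9.4,0) -> (14.2,0), length = 4.8
  seg 4: (14.2,0) -> (16.1,0), length = 1.9
  seg 5: (16.1,0) -> (20.2,0), length = 4.1
  seg 6: (20.2,0) -> (25.5,0), length = 5.3
  seg 7: (25.5,0) -> (36.7,0), length = 11.2
  seg 8: (36.7,0) -> (45.3,0), length = 8.6
  seg 9: (45.3,0) -> (54.7,0), length = 9.4
  seg 10: (54.7,0) -> (67.4,0), length = 12.7
  seg 11: (67.4,0) -> (80.9,0), length = 13.5
Total = 80.9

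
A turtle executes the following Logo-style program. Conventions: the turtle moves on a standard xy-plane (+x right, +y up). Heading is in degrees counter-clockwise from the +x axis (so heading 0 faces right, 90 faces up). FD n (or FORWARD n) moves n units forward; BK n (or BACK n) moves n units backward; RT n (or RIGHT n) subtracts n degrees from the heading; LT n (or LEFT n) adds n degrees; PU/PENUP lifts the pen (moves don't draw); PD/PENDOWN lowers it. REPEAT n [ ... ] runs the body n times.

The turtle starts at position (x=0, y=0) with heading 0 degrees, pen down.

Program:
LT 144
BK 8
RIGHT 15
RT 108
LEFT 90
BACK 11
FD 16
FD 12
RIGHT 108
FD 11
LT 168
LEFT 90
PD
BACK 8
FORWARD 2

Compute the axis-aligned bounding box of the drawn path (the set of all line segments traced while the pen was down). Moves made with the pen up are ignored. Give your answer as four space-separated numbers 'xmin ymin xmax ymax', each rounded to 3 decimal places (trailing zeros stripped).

Executing turtle program step by step:
Start: pos=(0,0), heading=0, pen down
LT 144: heading 0 -> 144
BK 8: (0,0) -> (6.472,-4.702) [heading=144, draw]
RT 15: heading 144 -> 129
RT 108: heading 129 -> 21
LT 90: heading 21 -> 111
BK 11: (6.472,-4.702) -> (10.414,-14.972) [heading=111, draw]
FD 16: (10.414,-14.972) -> (4.68,-0.034) [heading=111, draw]
FD 12: (4.68,-0.034) -> (0.38,11.169) [heading=111, draw]
RT 108: heading 111 -> 3
FD 11: (0.38,11.169) -> (11.365,11.744) [heading=3, draw]
LT 168: heading 3 -> 171
LT 90: heading 171 -> 261
PD: pen down
BK 8: (11.365,11.744) -> (12.616,19.646) [heading=261, draw]
FD 2: (12.616,19.646) -> (12.303,17.67) [heading=261, draw]
Final: pos=(12.303,17.67), heading=261, 7 segment(s) drawn

Segment endpoints: x in {0, 0.38, 4.68, 6.472, 10.414, 11.365, 12.303, 12.616}, y in {-14.972, -4.702, -0.034, 0, 11.169, 11.744, 17.67, 19.646}
xmin=0, ymin=-14.972, xmax=12.616, ymax=19.646

Answer: 0 -14.972 12.616 19.646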